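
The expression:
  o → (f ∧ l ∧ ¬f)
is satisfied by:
  {o: False}


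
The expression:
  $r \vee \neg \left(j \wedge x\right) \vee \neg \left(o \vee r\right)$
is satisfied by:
  {r: True, o: False, x: False, j: False}
  {r: False, o: False, x: False, j: False}
  {r: True, j: True, o: False, x: False}
  {j: True, r: False, o: False, x: False}
  {r: True, x: True, j: False, o: False}
  {x: True, j: False, o: False, r: False}
  {r: True, j: True, x: True, o: False}
  {j: True, x: True, r: False, o: False}
  {r: True, o: True, j: False, x: False}
  {o: True, j: False, x: False, r: False}
  {r: True, j: True, o: True, x: False}
  {j: True, o: True, r: False, x: False}
  {r: True, x: True, o: True, j: False}
  {x: True, o: True, j: False, r: False}
  {r: True, j: True, x: True, o: True}


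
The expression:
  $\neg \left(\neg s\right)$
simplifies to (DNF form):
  $s$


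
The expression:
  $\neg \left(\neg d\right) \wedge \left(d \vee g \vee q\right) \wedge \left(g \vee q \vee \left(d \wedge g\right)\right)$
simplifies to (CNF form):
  $d \wedge \left(g \vee q\right)$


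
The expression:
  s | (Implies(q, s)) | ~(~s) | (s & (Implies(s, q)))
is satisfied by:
  {s: True, q: False}
  {q: False, s: False}
  {q: True, s: True}


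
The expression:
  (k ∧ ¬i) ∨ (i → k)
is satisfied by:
  {k: True, i: False}
  {i: False, k: False}
  {i: True, k: True}


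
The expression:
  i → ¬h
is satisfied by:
  {h: False, i: False}
  {i: True, h: False}
  {h: True, i: False}


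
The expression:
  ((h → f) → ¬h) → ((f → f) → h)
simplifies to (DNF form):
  h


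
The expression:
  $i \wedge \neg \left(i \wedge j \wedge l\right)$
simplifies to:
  $i \wedge \left(\neg j \vee \neg l\right)$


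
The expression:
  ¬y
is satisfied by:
  {y: False}


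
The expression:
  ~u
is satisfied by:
  {u: False}


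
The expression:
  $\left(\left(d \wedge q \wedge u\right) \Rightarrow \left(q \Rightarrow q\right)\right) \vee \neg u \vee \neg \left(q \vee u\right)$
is always true.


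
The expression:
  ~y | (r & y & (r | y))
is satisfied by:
  {r: True, y: False}
  {y: False, r: False}
  {y: True, r: True}


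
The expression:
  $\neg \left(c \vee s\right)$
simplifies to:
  $\neg c \wedge \neg s$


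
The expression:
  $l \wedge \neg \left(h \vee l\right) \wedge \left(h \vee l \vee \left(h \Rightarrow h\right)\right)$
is never true.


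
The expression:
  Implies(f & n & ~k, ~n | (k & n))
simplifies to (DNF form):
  k | ~f | ~n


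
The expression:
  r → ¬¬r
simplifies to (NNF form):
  True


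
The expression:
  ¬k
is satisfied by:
  {k: False}


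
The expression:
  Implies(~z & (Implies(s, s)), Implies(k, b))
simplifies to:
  b | z | ~k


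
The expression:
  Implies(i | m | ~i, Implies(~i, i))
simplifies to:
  i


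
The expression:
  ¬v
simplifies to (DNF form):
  ¬v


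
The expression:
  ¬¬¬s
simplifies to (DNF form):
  ¬s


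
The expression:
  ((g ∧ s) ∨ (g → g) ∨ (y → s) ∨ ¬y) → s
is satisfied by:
  {s: True}


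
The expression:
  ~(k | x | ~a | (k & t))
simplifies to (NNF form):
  a & ~k & ~x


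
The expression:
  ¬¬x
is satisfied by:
  {x: True}


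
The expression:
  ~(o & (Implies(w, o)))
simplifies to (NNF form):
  ~o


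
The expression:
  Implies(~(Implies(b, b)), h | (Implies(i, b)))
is always true.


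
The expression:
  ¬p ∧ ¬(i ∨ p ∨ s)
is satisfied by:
  {i: False, p: False, s: False}


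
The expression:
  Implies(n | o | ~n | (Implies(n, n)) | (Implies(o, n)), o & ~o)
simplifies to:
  False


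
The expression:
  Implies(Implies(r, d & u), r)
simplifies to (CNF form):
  r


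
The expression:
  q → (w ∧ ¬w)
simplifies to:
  ¬q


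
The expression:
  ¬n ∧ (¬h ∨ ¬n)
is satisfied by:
  {n: False}


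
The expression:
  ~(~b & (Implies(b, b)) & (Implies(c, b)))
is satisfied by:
  {b: True, c: True}
  {b: True, c: False}
  {c: True, b: False}


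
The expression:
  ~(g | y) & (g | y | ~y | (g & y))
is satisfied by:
  {g: False, y: False}


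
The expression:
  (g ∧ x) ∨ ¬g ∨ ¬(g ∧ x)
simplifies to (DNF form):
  True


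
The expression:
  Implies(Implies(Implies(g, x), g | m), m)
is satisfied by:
  {m: True, g: False}
  {g: False, m: False}
  {g: True, m: True}


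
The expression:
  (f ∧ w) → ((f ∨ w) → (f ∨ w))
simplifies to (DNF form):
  True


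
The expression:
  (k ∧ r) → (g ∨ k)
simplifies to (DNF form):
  True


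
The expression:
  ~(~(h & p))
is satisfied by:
  {h: True, p: True}


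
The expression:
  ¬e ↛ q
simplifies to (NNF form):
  q ∨ ¬e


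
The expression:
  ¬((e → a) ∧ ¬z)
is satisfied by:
  {z: True, e: True, a: False}
  {z: True, e: False, a: False}
  {a: True, z: True, e: True}
  {a: True, z: True, e: False}
  {e: True, a: False, z: False}


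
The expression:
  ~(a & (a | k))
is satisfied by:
  {a: False}


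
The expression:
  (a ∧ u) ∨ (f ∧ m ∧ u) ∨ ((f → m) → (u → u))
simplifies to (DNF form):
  True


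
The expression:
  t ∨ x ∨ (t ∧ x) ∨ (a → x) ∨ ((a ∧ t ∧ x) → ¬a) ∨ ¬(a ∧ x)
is always true.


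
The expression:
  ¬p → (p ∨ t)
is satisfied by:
  {t: True, p: True}
  {t: True, p: False}
  {p: True, t: False}


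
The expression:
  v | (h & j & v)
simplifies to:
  v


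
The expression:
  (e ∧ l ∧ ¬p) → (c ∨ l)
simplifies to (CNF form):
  True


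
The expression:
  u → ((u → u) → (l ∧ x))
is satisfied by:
  {l: True, x: True, u: False}
  {l: True, x: False, u: False}
  {x: True, l: False, u: False}
  {l: False, x: False, u: False}
  {l: True, u: True, x: True}


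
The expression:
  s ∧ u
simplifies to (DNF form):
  s ∧ u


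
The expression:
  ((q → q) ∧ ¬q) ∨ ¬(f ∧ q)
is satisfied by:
  {q: False, f: False}
  {f: True, q: False}
  {q: True, f: False}


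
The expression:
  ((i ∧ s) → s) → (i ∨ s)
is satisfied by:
  {i: True, s: True}
  {i: True, s: False}
  {s: True, i: False}


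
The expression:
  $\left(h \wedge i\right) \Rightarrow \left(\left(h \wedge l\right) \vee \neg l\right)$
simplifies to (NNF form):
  $\text{True}$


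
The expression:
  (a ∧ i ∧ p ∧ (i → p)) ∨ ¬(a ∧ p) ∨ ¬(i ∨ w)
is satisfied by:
  {i: True, p: False, a: False, w: False}
  {i: False, p: False, a: False, w: False}
  {i: True, w: True, p: False, a: False}
  {w: True, i: False, p: False, a: False}
  {i: True, a: True, w: False, p: False}
  {a: True, w: False, p: False, i: False}
  {i: True, w: True, a: True, p: False}
  {w: True, a: True, i: False, p: False}
  {i: True, p: True, w: False, a: False}
  {p: True, w: False, a: False, i: False}
  {i: True, w: True, p: True, a: False}
  {w: True, p: True, i: False, a: False}
  {i: True, a: True, p: True, w: False}
  {a: True, p: True, w: False, i: False}
  {i: True, w: True, a: True, p: True}


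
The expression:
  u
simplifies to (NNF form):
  u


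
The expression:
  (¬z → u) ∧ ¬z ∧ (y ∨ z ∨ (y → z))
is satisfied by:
  {u: True, z: False}


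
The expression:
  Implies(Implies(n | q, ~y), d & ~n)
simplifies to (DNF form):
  (n & y) | (q & y) | (d & ~n)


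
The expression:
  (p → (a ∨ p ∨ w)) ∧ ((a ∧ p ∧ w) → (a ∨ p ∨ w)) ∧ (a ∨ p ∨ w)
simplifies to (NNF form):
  a ∨ p ∨ w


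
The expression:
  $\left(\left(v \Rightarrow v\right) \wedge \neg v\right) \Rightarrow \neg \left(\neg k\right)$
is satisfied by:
  {k: True, v: True}
  {k: True, v: False}
  {v: True, k: False}


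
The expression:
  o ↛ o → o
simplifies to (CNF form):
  True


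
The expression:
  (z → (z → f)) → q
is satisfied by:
  {q: True, z: True, f: False}
  {q: True, f: False, z: False}
  {q: True, z: True, f: True}
  {q: True, f: True, z: False}
  {z: True, f: False, q: False}


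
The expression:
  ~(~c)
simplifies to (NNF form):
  c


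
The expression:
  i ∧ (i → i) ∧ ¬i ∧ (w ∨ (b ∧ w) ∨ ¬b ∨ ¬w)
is never true.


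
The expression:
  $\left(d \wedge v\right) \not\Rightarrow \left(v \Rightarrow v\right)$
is never true.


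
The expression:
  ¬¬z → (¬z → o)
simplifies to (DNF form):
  True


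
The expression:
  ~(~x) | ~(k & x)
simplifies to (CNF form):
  True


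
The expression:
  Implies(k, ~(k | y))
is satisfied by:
  {k: False}


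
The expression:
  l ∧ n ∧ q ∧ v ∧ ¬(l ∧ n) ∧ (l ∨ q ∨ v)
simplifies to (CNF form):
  False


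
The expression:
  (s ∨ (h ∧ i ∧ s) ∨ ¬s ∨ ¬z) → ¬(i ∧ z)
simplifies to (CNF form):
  ¬i ∨ ¬z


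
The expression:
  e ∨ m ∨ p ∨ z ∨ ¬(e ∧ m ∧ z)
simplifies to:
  True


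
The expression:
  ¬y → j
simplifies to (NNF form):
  j ∨ y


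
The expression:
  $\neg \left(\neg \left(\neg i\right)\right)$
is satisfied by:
  {i: False}


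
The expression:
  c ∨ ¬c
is always true.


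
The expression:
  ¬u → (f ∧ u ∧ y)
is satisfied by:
  {u: True}


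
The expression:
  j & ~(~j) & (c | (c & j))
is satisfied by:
  {c: True, j: True}


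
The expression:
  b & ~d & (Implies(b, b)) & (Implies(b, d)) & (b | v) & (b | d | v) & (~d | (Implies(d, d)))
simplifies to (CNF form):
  False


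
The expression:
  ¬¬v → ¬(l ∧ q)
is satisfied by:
  {l: False, v: False, q: False}
  {q: True, l: False, v: False}
  {v: True, l: False, q: False}
  {q: True, v: True, l: False}
  {l: True, q: False, v: False}
  {q: True, l: True, v: False}
  {v: True, l: True, q: False}


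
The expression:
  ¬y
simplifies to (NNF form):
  ¬y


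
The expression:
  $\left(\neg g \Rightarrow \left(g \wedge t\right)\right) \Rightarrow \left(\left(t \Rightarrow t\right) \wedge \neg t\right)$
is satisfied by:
  {g: False, t: False}
  {t: True, g: False}
  {g: True, t: False}


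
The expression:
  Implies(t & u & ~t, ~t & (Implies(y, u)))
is always true.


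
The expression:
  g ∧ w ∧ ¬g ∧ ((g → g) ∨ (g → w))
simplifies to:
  False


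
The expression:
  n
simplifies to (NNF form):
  n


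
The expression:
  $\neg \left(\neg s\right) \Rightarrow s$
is always true.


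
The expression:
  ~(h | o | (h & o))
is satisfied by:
  {o: False, h: False}


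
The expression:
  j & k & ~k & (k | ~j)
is never true.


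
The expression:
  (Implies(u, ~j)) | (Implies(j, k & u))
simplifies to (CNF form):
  k | ~j | ~u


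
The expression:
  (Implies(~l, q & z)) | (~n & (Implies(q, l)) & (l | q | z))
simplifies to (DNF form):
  l | (q & z) | (z & ~n)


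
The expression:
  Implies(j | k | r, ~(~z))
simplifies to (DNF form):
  z | (~j & ~k & ~r)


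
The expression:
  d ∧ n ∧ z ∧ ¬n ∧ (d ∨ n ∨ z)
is never true.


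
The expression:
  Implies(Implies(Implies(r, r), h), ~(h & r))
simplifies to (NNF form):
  ~h | ~r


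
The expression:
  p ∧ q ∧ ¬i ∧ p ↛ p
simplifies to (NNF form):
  False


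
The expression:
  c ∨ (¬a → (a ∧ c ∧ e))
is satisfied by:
  {a: True, c: True}
  {a: True, c: False}
  {c: True, a: False}


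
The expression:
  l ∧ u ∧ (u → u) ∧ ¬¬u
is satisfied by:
  {u: True, l: True}


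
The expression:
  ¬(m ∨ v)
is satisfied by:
  {v: False, m: False}


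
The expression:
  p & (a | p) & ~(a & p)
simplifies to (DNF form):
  p & ~a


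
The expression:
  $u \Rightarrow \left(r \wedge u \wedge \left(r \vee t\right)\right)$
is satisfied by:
  {r: True, u: False}
  {u: False, r: False}
  {u: True, r: True}


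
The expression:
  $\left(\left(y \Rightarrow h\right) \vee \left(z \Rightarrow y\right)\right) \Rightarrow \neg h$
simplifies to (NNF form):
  $\neg h$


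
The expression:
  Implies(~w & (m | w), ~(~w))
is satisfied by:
  {w: True, m: False}
  {m: False, w: False}
  {m: True, w: True}


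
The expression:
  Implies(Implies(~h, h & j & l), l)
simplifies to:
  l | ~h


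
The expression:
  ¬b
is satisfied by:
  {b: False}


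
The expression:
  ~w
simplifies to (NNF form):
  ~w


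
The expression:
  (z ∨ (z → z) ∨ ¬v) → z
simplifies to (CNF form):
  z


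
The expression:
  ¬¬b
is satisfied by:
  {b: True}


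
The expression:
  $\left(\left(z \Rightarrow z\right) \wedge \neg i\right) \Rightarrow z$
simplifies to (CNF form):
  $i \vee z$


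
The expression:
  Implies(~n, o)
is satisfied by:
  {n: True, o: True}
  {n: True, o: False}
  {o: True, n: False}


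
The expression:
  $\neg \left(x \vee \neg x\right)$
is never true.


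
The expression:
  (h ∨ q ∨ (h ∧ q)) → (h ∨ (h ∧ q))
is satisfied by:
  {h: True, q: False}
  {q: False, h: False}
  {q: True, h: True}


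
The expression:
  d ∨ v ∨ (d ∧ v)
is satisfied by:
  {d: True, v: True}
  {d: True, v: False}
  {v: True, d: False}


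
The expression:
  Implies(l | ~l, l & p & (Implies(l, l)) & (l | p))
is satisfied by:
  {p: True, l: True}


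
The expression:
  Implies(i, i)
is always true.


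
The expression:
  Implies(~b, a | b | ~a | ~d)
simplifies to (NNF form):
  True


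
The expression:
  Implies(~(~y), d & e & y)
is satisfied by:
  {e: True, d: True, y: False}
  {e: True, d: False, y: False}
  {d: True, e: False, y: False}
  {e: False, d: False, y: False}
  {y: True, e: True, d: True}


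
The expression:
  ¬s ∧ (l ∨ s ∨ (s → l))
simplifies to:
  ¬s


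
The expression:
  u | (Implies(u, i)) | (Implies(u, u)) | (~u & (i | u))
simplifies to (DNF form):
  True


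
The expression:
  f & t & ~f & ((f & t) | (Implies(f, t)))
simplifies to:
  False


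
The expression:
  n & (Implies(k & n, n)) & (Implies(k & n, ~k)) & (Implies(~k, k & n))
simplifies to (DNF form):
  False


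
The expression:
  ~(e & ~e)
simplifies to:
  True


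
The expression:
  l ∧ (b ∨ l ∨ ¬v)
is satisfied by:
  {l: True}


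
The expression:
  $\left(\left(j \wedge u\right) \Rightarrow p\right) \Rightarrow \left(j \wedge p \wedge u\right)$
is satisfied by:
  {j: True, u: True}


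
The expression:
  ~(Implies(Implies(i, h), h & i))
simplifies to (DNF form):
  ~i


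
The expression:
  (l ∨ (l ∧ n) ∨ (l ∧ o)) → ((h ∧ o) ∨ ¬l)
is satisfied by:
  {h: True, o: True, l: False}
  {h: True, o: False, l: False}
  {o: True, h: False, l: False}
  {h: False, o: False, l: False}
  {h: True, l: True, o: True}


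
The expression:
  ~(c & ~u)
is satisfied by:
  {u: True, c: False}
  {c: False, u: False}
  {c: True, u: True}


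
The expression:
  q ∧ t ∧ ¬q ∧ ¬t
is never true.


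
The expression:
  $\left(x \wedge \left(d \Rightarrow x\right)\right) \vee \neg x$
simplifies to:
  $\text{True}$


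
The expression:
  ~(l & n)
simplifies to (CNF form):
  ~l | ~n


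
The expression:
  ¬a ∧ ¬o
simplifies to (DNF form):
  ¬a ∧ ¬o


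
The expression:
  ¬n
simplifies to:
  ¬n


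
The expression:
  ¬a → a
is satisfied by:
  {a: True}


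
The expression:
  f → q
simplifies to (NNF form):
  q ∨ ¬f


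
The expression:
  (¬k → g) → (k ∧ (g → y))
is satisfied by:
  {y: True, k: True, g: False}
  {y: True, k: False, g: False}
  {k: True, y: False, g: False}
  {y: False, k: False, g: False}
  {y: True, g: True, k: True}


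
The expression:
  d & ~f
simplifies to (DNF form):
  d & ~f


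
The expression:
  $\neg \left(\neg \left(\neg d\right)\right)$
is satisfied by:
  {d: False}


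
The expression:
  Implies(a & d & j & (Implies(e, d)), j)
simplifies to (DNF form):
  True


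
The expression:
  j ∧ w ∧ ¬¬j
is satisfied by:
  {j: True, w: True}


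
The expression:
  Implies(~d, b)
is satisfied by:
  {b: True, d: True}
  {b: True, d: False}
  {d: True, b: False}


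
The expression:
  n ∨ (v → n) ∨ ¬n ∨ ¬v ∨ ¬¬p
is always true.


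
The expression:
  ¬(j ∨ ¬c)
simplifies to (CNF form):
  c ∧ ¬j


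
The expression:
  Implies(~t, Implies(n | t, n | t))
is always true.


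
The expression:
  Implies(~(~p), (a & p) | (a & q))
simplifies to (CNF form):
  a | ~p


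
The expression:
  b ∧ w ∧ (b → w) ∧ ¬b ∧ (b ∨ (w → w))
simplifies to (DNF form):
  False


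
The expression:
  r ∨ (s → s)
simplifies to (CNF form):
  True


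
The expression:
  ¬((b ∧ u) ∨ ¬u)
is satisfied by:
  {u: True, b: False}


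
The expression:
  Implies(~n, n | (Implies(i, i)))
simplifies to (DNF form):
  True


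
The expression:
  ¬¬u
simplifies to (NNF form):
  u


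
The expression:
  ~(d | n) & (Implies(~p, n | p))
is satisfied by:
  {p: True, n: False, d: False}


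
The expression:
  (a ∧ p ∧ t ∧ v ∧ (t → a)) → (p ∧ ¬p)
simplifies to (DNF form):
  ¬a ∨ ¬p ∨ ¬t ∨ ¬v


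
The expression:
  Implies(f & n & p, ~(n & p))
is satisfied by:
  {p: False, n: False, f: False}
  {f: True, p: False, n: False}
  {n: True, p: False, f: False}
  {f: True, n: True, p: False}
  {p: True, f: False, n: False}
  {f: True, p: True, n: False}
  {n: True, p: True, f: False}


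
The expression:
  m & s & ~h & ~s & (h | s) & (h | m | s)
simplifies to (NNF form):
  False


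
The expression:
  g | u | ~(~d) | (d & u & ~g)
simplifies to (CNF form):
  d | g | u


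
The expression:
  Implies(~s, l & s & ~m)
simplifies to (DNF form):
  s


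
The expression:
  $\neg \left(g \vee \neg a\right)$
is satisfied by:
  {a: True, g: False}


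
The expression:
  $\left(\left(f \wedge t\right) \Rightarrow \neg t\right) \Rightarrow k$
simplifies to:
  $k \vee \left(f \wedge t\right)$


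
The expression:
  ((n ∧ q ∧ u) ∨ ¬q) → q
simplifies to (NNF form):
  q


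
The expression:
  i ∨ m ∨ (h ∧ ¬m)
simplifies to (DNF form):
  h ∨ i ∨ m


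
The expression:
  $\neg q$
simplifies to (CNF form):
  $\neg q$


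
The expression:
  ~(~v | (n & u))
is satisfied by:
  {v: True, u: False, n: False}
  {n: True, v: True, u: False}
  {u: True, v: True, n: False}


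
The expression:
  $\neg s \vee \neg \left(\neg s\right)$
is always true.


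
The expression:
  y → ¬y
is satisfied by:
  {y: False}


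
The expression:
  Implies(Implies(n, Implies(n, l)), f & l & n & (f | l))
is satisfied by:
  {f: True, n: True, l: False}
  {n: True, l: False, f: False}
  {f: True, l: True, n: True}


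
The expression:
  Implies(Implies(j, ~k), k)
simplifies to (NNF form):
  k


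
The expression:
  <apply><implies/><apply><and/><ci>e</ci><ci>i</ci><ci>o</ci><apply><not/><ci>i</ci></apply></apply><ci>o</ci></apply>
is always true.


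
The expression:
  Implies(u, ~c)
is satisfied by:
  {u: False, c: False}
  {c: True, u: False}
  {u: True, c: False}


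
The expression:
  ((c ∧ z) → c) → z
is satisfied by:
  {z: True}


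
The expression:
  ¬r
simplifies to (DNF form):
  ¬r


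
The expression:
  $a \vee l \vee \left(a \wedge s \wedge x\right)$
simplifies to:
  $a \vee l$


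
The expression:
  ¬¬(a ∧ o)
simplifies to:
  a ∧ o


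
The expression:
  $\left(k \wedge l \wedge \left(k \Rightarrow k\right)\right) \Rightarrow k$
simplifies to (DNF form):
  $\text{True}$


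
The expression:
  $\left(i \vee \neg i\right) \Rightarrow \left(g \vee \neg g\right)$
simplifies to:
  $\text{True}$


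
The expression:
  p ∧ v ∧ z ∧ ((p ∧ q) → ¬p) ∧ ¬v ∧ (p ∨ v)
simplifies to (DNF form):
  False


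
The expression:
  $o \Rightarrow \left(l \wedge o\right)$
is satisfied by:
  {l: True, o: False}
  {o: False, l: False}
  {o: True, l: True}


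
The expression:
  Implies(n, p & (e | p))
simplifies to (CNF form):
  p | ~n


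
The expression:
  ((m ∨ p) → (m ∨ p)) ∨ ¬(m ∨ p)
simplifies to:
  True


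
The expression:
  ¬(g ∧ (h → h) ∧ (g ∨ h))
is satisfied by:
  {g: False}


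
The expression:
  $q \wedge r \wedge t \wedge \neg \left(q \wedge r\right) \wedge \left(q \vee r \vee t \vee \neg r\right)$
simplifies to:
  $\text{False}$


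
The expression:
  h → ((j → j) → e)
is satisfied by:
  {e: True, h: False}
  {h: False, e: False}
  {h: True, e: True}


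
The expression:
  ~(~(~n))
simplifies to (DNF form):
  ~n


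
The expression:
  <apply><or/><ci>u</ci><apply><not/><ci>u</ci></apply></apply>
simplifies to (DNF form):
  <true/>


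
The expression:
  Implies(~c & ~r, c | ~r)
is always true.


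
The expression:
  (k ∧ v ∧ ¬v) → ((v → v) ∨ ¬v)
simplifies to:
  True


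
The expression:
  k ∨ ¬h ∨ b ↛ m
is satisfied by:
  {k: True, b: True, h: False, m: False}
  {k: True, b: False, h: False, m: False}
  {k: True, m: True, b: True, h: False}
  {k: True, m: True, b: False, h: False}
  {b: True, m: False, h: False, k: False}
  {b: False, m: False, h: False, k: False}
  {m: True, b: True, h: False, k: False}
  {m: True, b: False, h: False, k: False}
  {k: True, h: True, b: True, m: False}
  {k: True, h: True, b: False, m: False}
  {k: True, m: True, h: True, b: True}
  {k: True, m: True, h: True, b: False}
  {h: True, b: True, m: False, k: False}


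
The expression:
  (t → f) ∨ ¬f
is always true.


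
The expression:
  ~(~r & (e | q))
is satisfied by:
  {r: True, q: False, e: False}
  {r: True, e: True, q: False}
  {r: True, q: True, e: False}
  {r: True, e: True, q: True}
  {e: False, q: False, r: False}


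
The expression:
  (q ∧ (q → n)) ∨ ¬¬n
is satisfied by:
  {n: True}


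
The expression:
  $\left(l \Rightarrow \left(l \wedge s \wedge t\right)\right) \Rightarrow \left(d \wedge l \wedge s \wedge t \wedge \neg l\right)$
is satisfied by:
  {l: True, s: False, t: False}
  {t: True, l: True, s: False}
  {s: True, l: True, t: False}


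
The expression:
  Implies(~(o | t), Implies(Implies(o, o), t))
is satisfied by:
  {t: True, o: True}
  {t: True, o: False}
  {o: True, t: False}


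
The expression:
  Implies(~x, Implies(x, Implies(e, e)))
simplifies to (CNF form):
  True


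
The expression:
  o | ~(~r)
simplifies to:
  o | r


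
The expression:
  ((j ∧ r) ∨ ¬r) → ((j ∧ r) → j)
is always true.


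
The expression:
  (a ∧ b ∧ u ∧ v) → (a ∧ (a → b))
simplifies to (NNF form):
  True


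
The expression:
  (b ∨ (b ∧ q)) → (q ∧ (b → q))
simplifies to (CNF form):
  q ∨ ¬b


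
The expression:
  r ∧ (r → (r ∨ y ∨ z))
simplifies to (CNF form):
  r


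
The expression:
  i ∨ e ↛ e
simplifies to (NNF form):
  i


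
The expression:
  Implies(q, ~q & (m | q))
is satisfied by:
  {q: False}


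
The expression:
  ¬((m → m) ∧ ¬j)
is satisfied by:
  {j: True}


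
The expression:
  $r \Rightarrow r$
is always true.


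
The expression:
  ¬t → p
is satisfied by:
  {t: True, p: True}
  {t: True, p: False}
  {p: True, t: False}


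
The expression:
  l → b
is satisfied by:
  {b: True, l: False}
  {l: False, b: False}
  {l: True, b: True}


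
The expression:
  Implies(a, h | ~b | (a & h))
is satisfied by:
  {h: True, a: False, b: False}
  {h: False, a: False, b: False}
  {b: True, h: True, a: False}
  {b: True, h: False, a: False}
  {a: True, h: True, b: False}
  {a: True, h: False, b: False}
  {a: True, b: True, h: True}


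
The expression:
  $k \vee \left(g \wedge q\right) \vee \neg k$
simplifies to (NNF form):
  $\text{True}$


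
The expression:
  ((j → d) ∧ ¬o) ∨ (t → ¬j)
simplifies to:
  (d ∧ ¬o) ∨ ¬j ∨ ¬t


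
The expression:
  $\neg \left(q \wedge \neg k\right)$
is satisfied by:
  {k: True, q: False}
  {q: False, k: False}
  {q: True, k: True}


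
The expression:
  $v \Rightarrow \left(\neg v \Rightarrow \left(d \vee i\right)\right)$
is always true.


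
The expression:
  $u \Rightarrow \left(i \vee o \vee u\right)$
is always true.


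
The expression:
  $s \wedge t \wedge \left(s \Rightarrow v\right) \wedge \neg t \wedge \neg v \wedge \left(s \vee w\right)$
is never true.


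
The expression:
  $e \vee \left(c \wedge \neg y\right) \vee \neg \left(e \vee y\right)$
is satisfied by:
  {e: True, y: False}
  {y: False, e: False}
  {y: True, e: True}


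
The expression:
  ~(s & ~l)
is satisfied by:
  {l: True, s: False}
  {s: False, l: False}
  {s: True, l: True}


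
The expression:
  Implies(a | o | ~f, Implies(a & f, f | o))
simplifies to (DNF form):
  True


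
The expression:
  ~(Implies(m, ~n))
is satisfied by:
  {m: True, n: True}


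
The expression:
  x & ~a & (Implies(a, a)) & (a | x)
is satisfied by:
  {x: True, a: False}


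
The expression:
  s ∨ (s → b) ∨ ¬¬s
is always true.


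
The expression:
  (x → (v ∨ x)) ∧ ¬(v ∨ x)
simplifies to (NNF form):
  ¬v ∧ ¬x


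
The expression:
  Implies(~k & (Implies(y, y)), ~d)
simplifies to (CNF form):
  k | ~d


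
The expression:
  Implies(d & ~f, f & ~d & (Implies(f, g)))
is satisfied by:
  {f: True, d: False}
  {d: False, f: False}
  {d: True, f: True}


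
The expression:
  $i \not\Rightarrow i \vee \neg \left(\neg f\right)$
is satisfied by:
  {f: True}


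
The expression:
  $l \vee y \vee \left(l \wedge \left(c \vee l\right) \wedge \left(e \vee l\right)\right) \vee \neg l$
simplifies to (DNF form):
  $\text{True}$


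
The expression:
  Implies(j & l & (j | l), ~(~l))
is always true.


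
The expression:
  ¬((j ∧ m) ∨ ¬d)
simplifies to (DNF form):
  (d ∧ ¬j) ∨ (d ∧ ¬m)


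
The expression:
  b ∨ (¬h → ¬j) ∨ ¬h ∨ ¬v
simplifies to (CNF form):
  True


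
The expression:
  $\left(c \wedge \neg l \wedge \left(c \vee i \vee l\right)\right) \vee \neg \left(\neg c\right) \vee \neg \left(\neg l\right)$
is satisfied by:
  {c: True, l: True}
  {c: True, l: False}
  {l: True, c: False}


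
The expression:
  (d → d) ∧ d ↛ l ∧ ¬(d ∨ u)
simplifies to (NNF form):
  False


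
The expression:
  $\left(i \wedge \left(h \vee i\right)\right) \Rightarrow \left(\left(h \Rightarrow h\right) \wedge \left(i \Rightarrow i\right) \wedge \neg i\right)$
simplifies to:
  $\neg i$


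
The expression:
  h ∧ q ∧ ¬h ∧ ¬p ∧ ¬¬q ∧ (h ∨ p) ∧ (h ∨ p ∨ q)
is never true.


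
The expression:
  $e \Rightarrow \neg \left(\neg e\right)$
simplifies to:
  $\text{True}$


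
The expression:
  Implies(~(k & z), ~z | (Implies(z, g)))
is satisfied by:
  {k: True, g: True, z: False}
  {k: True, g: False, z: False}
  {g: True, k: False, z: False}
  {k: False, g: False, z: False}
  {k: True, z: True, g: True}
  {k: True, z: True, g: False}
  {z: True, g: True, k: False}


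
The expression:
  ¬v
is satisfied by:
  {v: False}


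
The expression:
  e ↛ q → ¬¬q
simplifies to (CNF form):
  q ∨ ¬e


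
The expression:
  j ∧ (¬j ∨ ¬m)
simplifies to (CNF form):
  j ∧ ¬m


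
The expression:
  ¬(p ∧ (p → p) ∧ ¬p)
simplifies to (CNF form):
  True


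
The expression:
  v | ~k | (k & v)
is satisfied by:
  {v: True, k: False}
  {k: False, v: False}
  {k: True, v: True}


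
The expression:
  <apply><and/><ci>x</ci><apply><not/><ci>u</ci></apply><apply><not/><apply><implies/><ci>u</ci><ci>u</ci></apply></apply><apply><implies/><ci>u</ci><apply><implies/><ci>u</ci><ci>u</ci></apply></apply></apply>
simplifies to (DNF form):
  <false/>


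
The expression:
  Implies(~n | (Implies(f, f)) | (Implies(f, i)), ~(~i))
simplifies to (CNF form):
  i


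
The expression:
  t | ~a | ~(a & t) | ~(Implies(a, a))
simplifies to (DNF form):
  True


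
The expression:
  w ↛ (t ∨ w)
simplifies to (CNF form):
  False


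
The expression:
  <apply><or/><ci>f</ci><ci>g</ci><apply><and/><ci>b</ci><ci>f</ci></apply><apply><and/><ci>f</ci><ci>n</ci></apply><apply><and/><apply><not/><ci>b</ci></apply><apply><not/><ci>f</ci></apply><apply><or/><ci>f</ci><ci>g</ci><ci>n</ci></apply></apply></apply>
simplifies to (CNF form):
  <apply><and/><apply><or/><ci>f</ci><ci>g</ci><ci>n</ci></apply><apply><or/><ci>f</ci><ci>g</ci><apply><not/><ci>b</ci></apply></apply></apply>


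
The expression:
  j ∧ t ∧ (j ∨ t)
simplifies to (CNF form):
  j ∧ t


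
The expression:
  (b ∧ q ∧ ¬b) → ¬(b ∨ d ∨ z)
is always true.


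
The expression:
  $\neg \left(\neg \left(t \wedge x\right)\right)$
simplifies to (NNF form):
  $t \wedge x$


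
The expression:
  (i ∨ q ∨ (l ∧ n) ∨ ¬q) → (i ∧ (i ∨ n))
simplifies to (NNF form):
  i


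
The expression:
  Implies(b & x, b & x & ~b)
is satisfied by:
  {x: False, b: False}
  {b: True, x: False}
  {x: True, b: False}


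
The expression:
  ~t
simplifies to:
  ~t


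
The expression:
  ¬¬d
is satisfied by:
  {d: True}


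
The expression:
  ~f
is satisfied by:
  {f: False}


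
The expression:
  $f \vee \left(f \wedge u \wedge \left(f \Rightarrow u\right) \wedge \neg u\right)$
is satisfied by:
  {f: True}


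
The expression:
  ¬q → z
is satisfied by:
  {q: True, z: True}
  {q: True, z: False}
  {z: True, q: False}


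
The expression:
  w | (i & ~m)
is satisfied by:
  {i: True, w: True, m: False}
  {w: True, m: False, i: False}
  {i: True, w: True, m: True}
  {w: True, m: True, i: False}
  {i: True, m: False, w: False}


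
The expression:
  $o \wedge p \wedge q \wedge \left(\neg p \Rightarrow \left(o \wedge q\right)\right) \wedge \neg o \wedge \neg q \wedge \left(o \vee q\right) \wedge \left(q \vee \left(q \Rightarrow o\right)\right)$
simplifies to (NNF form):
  $\text{False}$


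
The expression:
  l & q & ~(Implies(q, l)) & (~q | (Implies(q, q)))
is never true.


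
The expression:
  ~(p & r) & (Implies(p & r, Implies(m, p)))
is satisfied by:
  {p: False, r: False}
  {r: True, p: False}
  {p: True, r: False}


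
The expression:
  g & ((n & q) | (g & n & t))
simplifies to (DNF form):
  (g & n & q) | (g & n & t)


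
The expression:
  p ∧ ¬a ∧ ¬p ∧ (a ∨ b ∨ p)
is never true.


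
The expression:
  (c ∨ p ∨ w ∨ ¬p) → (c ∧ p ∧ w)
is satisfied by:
  {c: True, p: True, w: True}


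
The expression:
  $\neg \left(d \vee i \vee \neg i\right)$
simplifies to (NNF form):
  $\text{False}$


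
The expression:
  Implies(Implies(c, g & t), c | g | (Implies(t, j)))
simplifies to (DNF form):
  c | g | j | ~t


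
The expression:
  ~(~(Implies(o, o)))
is always true.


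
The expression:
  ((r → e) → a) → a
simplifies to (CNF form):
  a ∨ e ∨ ¬r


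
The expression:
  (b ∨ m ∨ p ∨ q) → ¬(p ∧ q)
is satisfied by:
  {p: False, q: False}
  {q: True, p: False}
  {p: True, q: False}


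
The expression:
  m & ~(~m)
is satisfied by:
  {m: True}


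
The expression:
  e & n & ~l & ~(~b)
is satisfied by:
  {e: True, b: True, n: True, l: False}


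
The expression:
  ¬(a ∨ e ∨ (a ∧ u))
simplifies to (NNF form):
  ¬a ∧ ¬e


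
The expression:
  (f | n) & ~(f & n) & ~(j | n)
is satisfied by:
  {f: True, n: False, j: False}


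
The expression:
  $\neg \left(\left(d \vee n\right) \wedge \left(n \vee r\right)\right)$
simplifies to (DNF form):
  $\left(\neg d \wedge \neg n\right) \vee \left(\neg n \wedge \neg r\right)$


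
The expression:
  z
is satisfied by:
  {z: True}


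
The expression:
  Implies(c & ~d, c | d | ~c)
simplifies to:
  True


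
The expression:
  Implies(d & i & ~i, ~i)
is always true.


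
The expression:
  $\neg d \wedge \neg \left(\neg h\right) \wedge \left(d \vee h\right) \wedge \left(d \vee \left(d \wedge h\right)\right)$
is never true.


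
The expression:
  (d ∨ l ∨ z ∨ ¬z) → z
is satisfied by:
  {z: True}


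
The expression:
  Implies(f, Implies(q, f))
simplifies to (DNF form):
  True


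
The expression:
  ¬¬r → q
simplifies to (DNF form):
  q ∨ ¬r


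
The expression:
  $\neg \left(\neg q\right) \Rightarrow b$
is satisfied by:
  {b: True, q: False}
  {q: False, b: False}
  {q: True, b: True}


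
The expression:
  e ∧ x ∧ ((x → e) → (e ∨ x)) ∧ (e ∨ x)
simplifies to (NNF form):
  e ∧ x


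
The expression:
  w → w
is always true.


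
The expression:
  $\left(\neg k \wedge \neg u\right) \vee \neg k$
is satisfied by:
  {k: False}


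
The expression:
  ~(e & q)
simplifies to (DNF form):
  ~e | ~q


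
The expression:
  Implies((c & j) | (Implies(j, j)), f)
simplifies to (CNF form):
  f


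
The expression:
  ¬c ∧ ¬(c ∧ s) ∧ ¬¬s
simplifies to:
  s ∧ ¬c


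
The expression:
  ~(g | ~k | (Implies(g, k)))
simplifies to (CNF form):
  False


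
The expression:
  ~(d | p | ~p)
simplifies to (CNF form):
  False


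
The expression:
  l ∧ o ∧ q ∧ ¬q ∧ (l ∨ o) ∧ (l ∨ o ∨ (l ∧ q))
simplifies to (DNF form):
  False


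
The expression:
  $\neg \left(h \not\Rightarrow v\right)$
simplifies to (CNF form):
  $v \vee \neg h$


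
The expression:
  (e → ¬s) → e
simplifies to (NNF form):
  e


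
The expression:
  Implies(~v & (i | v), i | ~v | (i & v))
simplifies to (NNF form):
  True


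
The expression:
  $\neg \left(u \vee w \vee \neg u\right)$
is never true.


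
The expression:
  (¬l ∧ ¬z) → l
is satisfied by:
  {z: True, l: True}
  {z: True, l: False}
  {l: True, z: False}


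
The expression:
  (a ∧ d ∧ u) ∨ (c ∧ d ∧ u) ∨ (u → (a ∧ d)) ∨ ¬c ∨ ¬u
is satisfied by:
  {d: True, u: False, c: False}
  {u: False, c: False, d: False}
  {d: True, c: True, u: False}
  {c: True, u: False, d: False}
  {d: True, u: True, c: False}
  {u: True, d: False, c: False}
  {d: True, c: True, u: True}


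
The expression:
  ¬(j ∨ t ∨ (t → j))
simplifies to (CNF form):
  False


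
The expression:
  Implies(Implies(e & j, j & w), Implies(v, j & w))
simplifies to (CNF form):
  (j | ~v) & (e | j | ~v) & (e | w | ~v) & (j | w | ~v)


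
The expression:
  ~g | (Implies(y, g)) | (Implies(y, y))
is always true.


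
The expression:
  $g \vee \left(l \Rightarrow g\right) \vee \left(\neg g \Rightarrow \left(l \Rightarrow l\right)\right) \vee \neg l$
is always true.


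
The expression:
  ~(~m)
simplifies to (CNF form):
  m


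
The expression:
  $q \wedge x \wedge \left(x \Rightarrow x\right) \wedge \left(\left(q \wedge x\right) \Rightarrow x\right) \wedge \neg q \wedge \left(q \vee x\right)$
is never true.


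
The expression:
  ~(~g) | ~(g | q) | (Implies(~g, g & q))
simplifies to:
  g | ~q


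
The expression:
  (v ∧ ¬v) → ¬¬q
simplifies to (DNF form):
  True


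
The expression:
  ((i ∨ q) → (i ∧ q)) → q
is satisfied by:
  {i: True, q: True}
  {i: True, q: False}
  {q: True, i: False}


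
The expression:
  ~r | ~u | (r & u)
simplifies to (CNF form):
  True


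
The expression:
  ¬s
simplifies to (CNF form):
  ¬s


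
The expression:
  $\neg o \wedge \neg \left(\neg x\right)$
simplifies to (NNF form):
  $x \wedge \neg o$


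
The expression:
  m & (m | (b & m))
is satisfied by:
  {m: True}


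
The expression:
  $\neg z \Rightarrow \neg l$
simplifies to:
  $z \vee \neg l$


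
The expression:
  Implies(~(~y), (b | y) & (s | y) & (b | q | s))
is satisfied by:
  {b: True, q: True, s: True, y: False}
  {b: True, q: True, s: False, y: False}
  {b: True, s: True, q: False, y: False}
  {b: True, s: False, q: False, y: False}
  {q: True, s: True, b: False, y: False}
  {q: True, b: False, s: False, y: False}
  {q: False, s: True, b: False, y: False}
  {q: False, b: False, s: False, y: False}
  {b: True, y: True, q: True, s: True}
  {b: True, y: True, q: True, s: False}
  {b: True, y: True, s: True, q: False}
  {b: True, y: True, s: False, q: False}
  {y: True, q: True, s: True, b: False}
  {y: True, q: True, s: False, b: False}
  {y: True, s: True, q: False, b: False}


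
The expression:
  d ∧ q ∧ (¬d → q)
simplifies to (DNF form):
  d ∧ q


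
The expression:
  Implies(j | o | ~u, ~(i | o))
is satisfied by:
  {u: True, o: False, i: False, j: False}
  {j: False, o: False, u: False, i: False}
  {j: True, u: True, o: False, i: False}
  {j: True, o: False, u: False, i: False}
  {i: True, u: True, j: False, o: False}


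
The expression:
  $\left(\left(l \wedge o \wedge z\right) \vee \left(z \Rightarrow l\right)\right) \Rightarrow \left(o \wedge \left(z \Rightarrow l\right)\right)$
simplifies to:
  $o \vee \left(z \wedge \neg l\right)$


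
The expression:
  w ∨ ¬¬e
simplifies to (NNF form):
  e ∨ w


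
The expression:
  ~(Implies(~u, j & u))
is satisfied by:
  {u: False}


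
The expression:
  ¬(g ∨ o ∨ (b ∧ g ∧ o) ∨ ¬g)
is never true.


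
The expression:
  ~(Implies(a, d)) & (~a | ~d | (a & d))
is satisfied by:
  {a: True, d: False}


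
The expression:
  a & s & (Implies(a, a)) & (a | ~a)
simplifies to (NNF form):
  a & s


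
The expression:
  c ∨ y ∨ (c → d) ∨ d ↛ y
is always true.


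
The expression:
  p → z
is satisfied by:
  {z: True, p: False}
  {p: False, z: False}
  {p: True, z: True}


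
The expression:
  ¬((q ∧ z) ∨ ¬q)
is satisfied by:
  {q: True, z: False}


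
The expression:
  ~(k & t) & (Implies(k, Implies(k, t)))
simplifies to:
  ~k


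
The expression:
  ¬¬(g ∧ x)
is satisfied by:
  {x: True, g: True}


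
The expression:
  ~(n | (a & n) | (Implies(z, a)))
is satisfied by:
  {z: True, n: False, a: False}


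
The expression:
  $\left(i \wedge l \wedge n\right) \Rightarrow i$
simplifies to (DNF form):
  $\text{True}$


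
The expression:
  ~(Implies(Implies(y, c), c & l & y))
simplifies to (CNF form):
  (c | ~y) & (~l | ~y)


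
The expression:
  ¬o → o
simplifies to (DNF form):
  o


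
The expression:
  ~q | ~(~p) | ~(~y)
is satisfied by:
  {y: True, p: True, q: False}
  {y: True, p: False, q: False}
  {p: True, y: False, q: False}
  {y: False, p: False, q: False}
  {y: True, q: True, p: True}
  {y: True, q: True, p: False}
  {q: True, p: True, y: False}


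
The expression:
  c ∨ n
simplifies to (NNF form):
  c ∨ n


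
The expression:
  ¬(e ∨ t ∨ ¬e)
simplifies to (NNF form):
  False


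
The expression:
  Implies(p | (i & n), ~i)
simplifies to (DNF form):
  ~i | (~n & ~p)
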